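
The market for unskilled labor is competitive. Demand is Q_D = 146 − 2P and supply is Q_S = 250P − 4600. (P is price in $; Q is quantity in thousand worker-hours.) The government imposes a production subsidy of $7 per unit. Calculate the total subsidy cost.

$855.56 thousand

In inverse form: demand P = 73 − 0.5Q, supply P = 18.4 + 0.004Q.
Competitive equilibrium: 73 − 0.5Q = 18.4 + 0.004Q → Q* = 108.3333, P* = 18.8333.
The subsidy lowers effective supply by 7: P = 11.4 + 0.004Q.
New quantity: 73 − 0.5Q = 11.4 + 0.004Q → Q' = 122.2222.
Total subsidy cost = 7 × 122.2222 = $855.56 thousand.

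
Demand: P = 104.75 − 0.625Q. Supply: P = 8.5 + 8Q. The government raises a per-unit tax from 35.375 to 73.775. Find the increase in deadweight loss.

242.98

Competitive equilibrium: 104.75 − 0.625Q = 8.5 + 8Q → Q* = 11.1594, P* = 97.7754.
For a per-unit tax t: ΔQ = t/8.625, so DWL = ½·t·(t/8.625) = t²/17.25.
At t = 35.375: DWL = 72.544. At t = 73.775: DWL = 315.522.
Increase = 315.522 − 72.544 = 242.98.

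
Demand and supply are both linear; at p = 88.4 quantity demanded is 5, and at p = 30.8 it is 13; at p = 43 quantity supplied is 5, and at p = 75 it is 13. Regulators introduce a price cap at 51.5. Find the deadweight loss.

20.83

Demand slope = (30.8 − 88.4)/(13 − 5) = −7.2, so p = 124.4 − 7.2q.
Supply slope = (75 − 43)/(13 − 5) = 4, so p = 23 + 4q.
Competitive equilibrium: 124.4 − 7.2q = 23 + 4q → q* = 9.0536, p* = 59.2143.
At the ceiling p = 51.5, quantity supplied = (51.5 − 23)/4 = 7.125.
Willingness to pay at q' = 7.125: 124.4 − 7.2·7.125 = 73.1.
Δq = 9.0536 − 7.125 = 1.9286; wedge = 73.1 − 51.5 = 21.6.
Welfare loss = ½ × 1.9286 × 21.6 = 20.83.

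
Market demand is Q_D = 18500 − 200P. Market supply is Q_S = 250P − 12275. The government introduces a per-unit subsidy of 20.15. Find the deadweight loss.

22556.81

In inverse form: demand P = 92.5 − 0.005Q, supply P = 49.1 + 0.004Q.
Competitive equilibrium: 92.5 − 0.005Q = 49.1 + 0.004Q → Q* = 4822.2222, P* = 68.3889.
The subsidy lowers effective supply by 20.15: P = 28.95 + 0.004Q.
New quantity: 92.5 − 0.005Q = 28.95 + 0.004Q → Q' = 7061.1111.
Overproduction ΔQ = 7061.1111 − 4822.2222 = 2238.8889; wedge = subsidy = 20.15.
Deadweight loss = ½ × 2238.8889 × 20.15 = 22556.81.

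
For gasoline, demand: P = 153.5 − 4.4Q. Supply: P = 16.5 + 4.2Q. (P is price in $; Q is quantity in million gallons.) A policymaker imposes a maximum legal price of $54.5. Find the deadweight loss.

$203.69 million

Competitive equilibrium: 153.5 − 4.4Q = 16.5 + 4.2Q → Q* = 15.9302, P* = 83.407.
At the ceiling P = 54.5, quantity supplied = (54.5 − 16.5)/4.2 = 9.0476.
Willingness to pay at Q' = 9.0476: 153.5 − 4.4·9.0476 = 113.6906.
ΔQ = 15.9302 − 9.0476 = 6.8826; wedge = 113.6906 − 54.5 = 59.1906.
DWL = ½ × 6.8826 × 59.1906 = $203.69 million.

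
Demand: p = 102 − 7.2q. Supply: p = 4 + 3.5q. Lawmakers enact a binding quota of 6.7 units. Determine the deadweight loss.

Competitive equilibrium: 102 − 7.2q = 4 + 3.5q → q* = 9.1589, p* = 36.0561.
At q = 6.7: demand price = 102 − 7.2·6.7 = 53.76; supply price = 4 + 3.5·6.7 = 27.45.
Δq = 9.1589 − 6.7 = 2.4589; wedge = 53.76 − 27.45 = 26.31.
DWL = ½ × 2.4589 × 26.31 = 32.35.

32.35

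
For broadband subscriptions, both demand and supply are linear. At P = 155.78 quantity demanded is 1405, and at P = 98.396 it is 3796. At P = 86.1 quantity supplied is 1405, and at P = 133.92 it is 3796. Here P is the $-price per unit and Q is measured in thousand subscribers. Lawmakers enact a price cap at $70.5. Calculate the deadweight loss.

Demand slope = (98.396 − 155.78)/(3796 − 1405) = −0.024, so P = 189.5 − 0.024Q.
Supply slope = (133.92 − 86.1)/(3796 − 1405) = 0.02, so P = 58 + 0.02Q.
Competitive equilibrium: 189.5 − 0.024Q = 58 + 0.02Q → Q* = 2988.6364, P* = 117.7727.
At the ceiling P = 70.5, quantity supplied = (70.5 − 58)/0.02 = 625.
Willingness to pay at Q' = 625: 189.5 − 0.024·625 = 174.5.
ΔQ = 2988.6364 − 625 = 2363.6364; wedge = 174.5 − 70.5 = 104.
The triangle = ½ × 2363.6364 × 104 = $122909.09 thousand.

$122909.09 thousand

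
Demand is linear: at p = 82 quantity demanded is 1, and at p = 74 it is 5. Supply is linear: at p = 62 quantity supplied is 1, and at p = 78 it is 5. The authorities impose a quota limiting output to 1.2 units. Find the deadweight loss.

Demand slope = (74 − 82)/(5 − 1) = −2, so p = 84 − 2q.
Supply slope = (78 − 62)/(5 − 1) = 4, so p = 58 + 4q.
Competitive equilibrium: 84 − 2q = 58 + 4q → q* = 4.3333, p* = 75.3333.
At q = 1.2: demand price = 84 − 2·1.2 = 81.6; supply price = 58 + 4·1.2 = 62.8.
Δq = 4.3333 − 1.2 = 3.1333; wedge = 81.6 − 62.8 = 18.8.
The triangle = ½ × 3.1333 × 18.8 = 29.45.

29.45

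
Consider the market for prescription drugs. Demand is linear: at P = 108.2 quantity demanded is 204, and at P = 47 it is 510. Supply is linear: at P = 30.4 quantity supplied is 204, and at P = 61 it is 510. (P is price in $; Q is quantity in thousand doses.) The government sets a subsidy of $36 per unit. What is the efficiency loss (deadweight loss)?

Demand slope = (47 − 108.2)/(510 − 204) = −0.2, so P = 149 − 0.2Q.
Supply slope = (61 − 30.4)/(510 − 204) = 0.1, so P = 10 + 0.1Q.
Competitive equilibrium: 149 − 0.2Q = 10 + 0.1Q → Q* = 463.3333, P* = 56.3333.
The subsidy lowers effective supply by 36: P = 0.1Q − 26.
New quantity: 149 − 0.2Q = 0.1Q − 26 → Q' = 583.3333.
Overproduction ΔQ = 583.3333 − 463.3333 = 120; wedge = subsidy = 36.
The triangle = ½ × 120 × 36 = $2160 thousand.

$2160 thousand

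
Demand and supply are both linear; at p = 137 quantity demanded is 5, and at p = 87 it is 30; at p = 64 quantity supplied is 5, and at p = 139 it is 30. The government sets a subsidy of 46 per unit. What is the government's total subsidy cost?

Demand slope = (87 − 137)/(30 − 5) = −2, so p = 147 − 2q.
Supply slope = (139 − 64)/(30 − 5) = 3, so p = 49 + 3q.
Competitive equilibrium: 147 − 2q = 49 + 3q → q* = 19.6, p* = 107.8.
The subsidy lowers effective supply by 46: p = 3 + 3q.
New quantity: 147 − 2q = 3 + 3q → q' = 28.8.
Total subsidy cost = 46 × 28.8 = 1324.80.

1324.80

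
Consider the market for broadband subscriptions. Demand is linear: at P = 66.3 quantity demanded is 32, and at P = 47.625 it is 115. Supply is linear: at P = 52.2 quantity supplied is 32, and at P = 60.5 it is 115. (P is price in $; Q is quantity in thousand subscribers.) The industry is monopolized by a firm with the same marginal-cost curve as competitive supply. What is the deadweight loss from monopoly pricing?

$154.55 thousand

Demand slope = (47.625 − 66.3)/(115 − 32) = −0.225, so P = 73.5 − 0.225Q.
Supply slope = (60.5 − 52.2)/(115 − 32) = 0.1, so P = 49 + 0.1Q.
Competitive equilibrium: 73.5 − 0.225Q = 49 + 0.1Q → Q* = 75.3846, P* = 56.5385.
Marginal revenue: MR = 73.5 − 0.45Q. Set MR = MC: 73.5 − 0.45Q = 49 + 0.1Q → Q_m = 44.5455.
Price P_m = 73.5 − 0.225·44.5455 = 63.4773; MC(Q_m) = 49 + 0.1·44.5455 = 53.4546.
Competitive Q* = 75.3846, so ΔQ = 30.8391; wedge = 63.4773 − 53.4546 = 10.0227.
Welfare loss = ½ × 30.8391 × 10.0227 = $154.55 thousand.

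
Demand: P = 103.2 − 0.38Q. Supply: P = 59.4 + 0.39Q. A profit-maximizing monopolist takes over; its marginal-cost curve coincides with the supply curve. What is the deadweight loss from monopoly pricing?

136.02

Competitive equilibrium: 103.2 − 0.38Q = 59.4 + 0.39Q → Q* = 56.8831, P* = 81.5844.
Marginal revenue: MR = 103.2 − 0.76Q. Set MR = MC: 103.2 − 0.76Q = 59.4 + 0.39Q → Q_m = 38.087.
Price P_m = 103.2 − 0.38·38.087 = 88.7269; MC(Q_m) = 59.4 + 0.39·38.087 = 74.2539.
Competitive Q* = 56.8831, so ΔQ = 18.7961; wedge = 88.7269 − 74.2539 = 14.473.
Deadweight loss = ½ × 18.7961 × 14.473 = 136.02.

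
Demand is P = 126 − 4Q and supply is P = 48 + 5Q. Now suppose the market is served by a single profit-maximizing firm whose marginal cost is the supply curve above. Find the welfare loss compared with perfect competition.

Competitive equilibrium: 126 − 4Q = 48 + 5Q → Q* = 8.6667, P* = 91.3333.
Marginal revenue: MR = 126 − 8Q. Set MR = MC: 126 − 8Q = 48 + 5Q → Q_m = 6.
Price P_m = 126 − 4·6 = 102; MC(Q_m) = 48 + 5·6 = 78.
Competitive Q* = 8.6667, so ΔQ = 2.6667; wedge = 102 − 78 = 24.
The triangle = ½ × 2.6667 × 24 = 32.

32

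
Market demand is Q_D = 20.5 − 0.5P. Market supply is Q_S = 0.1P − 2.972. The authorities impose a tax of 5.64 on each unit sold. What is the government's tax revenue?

2.65

In inverse form: demand P = 41 − 2Q, supply P = 29.72 + 10Q.
Competitive equilibrium: 41 − 2Q = 29.72 + 10Q → Q* = 0.94, P* = 39.12.
With the tax, the buyer price exceeds the seller price by 5.64: (41 − 2Q) − (29.72 + 10Q) = 5.64 → Q' = 0.47.
Tax revenue = 5.64 × 0.47 = 2.65.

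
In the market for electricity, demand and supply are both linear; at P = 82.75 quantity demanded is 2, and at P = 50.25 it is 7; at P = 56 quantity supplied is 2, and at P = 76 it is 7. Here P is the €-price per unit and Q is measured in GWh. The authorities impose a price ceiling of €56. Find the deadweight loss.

€34.07

Demand slope = (50.25 − 82.75)/(7 − 2) = −6.5, so P = 95.75 − 6.5Q.
Supply slope = (76 − 56)/(7 − 2) = 4, so P = 48 + 4Q.
Competitive equilibrium: 95.75 − 6.5Q = 48 + 4Q → Q* = 4.5476, P* = 66.1905.
At the ceiling P = 56, quantity supplied = (56 − 48)/4 = 2.
Willingness to pay at Q' = 2: 95.75 − 6.5·2 = 82.75.
ΔQ = 4.5476 − 2 = 2.5476; wedge = 82.75 − 56 = 26.75.
The triangle = ½ × 2.5476 × 26.75 = €34.07.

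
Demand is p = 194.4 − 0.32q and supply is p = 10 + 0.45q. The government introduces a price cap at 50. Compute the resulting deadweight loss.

Competitive equilibrium: 194.4 − 0.32q = 10 + 0.45q → q* = 239.4805, p* = 117.7662.
At the ceiling p = 50, quantity supplied = (50 − 10)/0.45 = 88.8889.
Willingness to pay at q' = 88.8889: 194.4 − 0.32·88.8889 = 165.9556.
Δq = 239.4805 − 88.8889 = 150.5916; wedge = 165.9556 − 50 = 115.9556.
The triangle = ½ × 150.5916 × 115.9556 = 8730.97.

8730.97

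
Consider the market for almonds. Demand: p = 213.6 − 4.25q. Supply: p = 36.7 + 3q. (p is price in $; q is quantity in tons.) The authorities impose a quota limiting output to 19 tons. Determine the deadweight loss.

$105.705

Competitive equilibrium: 213.6 − 4.25q = 36.7 + 3q → q* = 24.4, p* = 109.9.
At q = 19: demand price = 213.6 − 4.25·19 = 132.85; supply price = 36.7 + 3·19 = 93.7.
Δq = 24.4 − 19 = 5.4; wedge = 132.85 − 93.7 = 39.15.
Deadweight loss = ½ × 5.4 × 39.15 = $105.705.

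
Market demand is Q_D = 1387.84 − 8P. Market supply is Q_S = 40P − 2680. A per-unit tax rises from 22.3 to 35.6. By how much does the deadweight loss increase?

2566.90

In inverse form: demand P = 173.48 − 0.125Q, supply P = 67 + 0.025Q.
Competitive equilibrium: 173.48 − 0.125Q = 67 + 0.025Q → Q* = 709.8667, P* = 84.7467.
For a per-unit tax t: ΔQ = t/0.15, so DWL = ½·t·(t/0.15) = t²/0.3.
At t = 22.3: DWL = 1657.633. At t = 35.6: DWL = 4224.533.
Increase = 4224.533 − 1657.633 = 2566.90.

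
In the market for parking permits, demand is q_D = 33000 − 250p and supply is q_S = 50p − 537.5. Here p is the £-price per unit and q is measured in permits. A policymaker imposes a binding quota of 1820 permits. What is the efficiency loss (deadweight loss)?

In inverse form: demand p = 132 − 0.004q, supply p = 10.75 + 0.02q.
Competitive equilibrium: 132 − 0.004q = 10.75 + 0.02q → q* = 5052.0833, p* = 111.7917.
At q = 1820: demand price = 132 − 0.004·1820 = 124.72; supply price = 10.75 + 0.02·1820 = 47.15.
Δq = 5052.0833 − 1820 = 3232.0833; wedge = 124.72 − 47.15 = 77.57.
DWL = ½ × 3232.0833 × 77.57 = £125356.35.

£125356.35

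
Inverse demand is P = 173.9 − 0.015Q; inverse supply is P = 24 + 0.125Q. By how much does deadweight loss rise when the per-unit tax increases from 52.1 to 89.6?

Competitive equilibrium: 173.9 − 0.015Q = 24 + 0.125Q → Q* = 1070.7143, P* = 157.8393.
For a per-unit tax t: ΔQ = t/0.14, so DWL = ½·t·(t/0.14) = t²/0.28.
At t = 52.1: DWL = 9694.321. At t = 89.6: DWL = 28672.
Increase = 28672 − 9694.321 = 18977.68.

18977.68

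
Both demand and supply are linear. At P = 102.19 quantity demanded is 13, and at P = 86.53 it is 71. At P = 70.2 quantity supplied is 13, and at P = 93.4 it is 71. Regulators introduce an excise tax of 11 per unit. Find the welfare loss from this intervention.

Demand slope = (86.53 − 102.19)/(71 − 13) = −0.27, so P = 105.7 − 0.27Q.
Supply slope = (93.4 − 70.2)/(71 − 13) = 0.4, so P = 65 + 0.4Q.
Competitive equilibrium: 105.7 − 0.27Q = 65 + 0.4Q → Q* = 60.7463, P* = 89.2985.
With the tax, the buyer price exceeds the seller price by 11: (105.7 − 0.27Q) − (65 + 0.4Q) = 11 → Q' = 44.3284.
ΔQ = 60.7463 − 44.3284 = 16.4179; the wedge equals the tax, 11.
Deadweight loss = ½ × 16.4179 × 11 = 90.30.

90.30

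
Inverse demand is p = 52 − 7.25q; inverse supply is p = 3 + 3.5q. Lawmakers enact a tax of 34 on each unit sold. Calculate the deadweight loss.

Competitive equilibrium: 52 − 7.25q = 3 + 3.5q → q* = 4.5581, p* = 18.9535.
With the tax, the buyer price exceeds the seller price by 34: (52 − 7.25q) − (3 + 3.5q) = 34 → q' = 1.3953.
Δq = 4.5581 − 1.3953 = 3.1628; the wedge equals the tax, 34.
Welfare loss = ½ × 3.1628 × 34 = 53.77.

53.77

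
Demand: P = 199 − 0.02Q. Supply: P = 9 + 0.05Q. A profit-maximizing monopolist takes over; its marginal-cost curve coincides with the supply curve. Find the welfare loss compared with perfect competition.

Competitive equilibrium: 199 − 0.02Q = 9 + 0.05Q → Q* = 2714.28571, P* = 144.71429.
Marginal revenue: MR = 199 − 0.04Q. Set MR = MC: 199 − 0.04Q = 9 + 0.05Q → Q_m = 2111.11111.
Price P_m = 199 − 0.02·2111.11111 = 156.77778; MC(Q_m) = 9 + 0.05·2111.11111 = 114.55556.
Competitive Q* = 2714.28571, so ΔQ = 603.1746; wedge = 156.77778 − 114.55556 = 42.22222.
DWL = ½ × 603.1746 × 42.22222 = 12733.69.

12733.69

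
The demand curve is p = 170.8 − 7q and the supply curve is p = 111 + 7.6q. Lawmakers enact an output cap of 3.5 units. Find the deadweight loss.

2.59

Competitive equilibrium: 170.8 − 7q = 111 + 7.6q → q* = 4.0959, p* = 142.1288.
At q = 3.5: demand price = 170.8 − 7·3.5 = 146.3; supply price = 111 + 7.6·3.5 = 137.6.
Δq = 4.0959 − 3.5 = 0.5959; wedge = 146.3 − 137.6 = 8.7.
DWL = ½ × 0.5959 × 8.7 = 2.59.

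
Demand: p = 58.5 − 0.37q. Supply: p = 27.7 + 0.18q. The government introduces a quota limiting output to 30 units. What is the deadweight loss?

185.90

Competitive equilibrium: 58.5 − 0.37q = 27.7 + 0.18q → q* = 56, p* = 37.78.
At q = 30: demand price = 58.5 − 0.37·30 = 47.4; supply price = 27.7 + 0.18·30 = 33.1.
Δq = 56 − 30 = 26; wedge = 47.4 − 33.1 = 14.3.
DWL = ½ × 26 × 14.3 = 185.90.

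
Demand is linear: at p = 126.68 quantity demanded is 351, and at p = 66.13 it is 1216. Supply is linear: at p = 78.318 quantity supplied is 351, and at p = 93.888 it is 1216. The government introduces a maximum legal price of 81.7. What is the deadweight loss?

Demand slope = (66.13 − 126.68)/(1216 − 351) = −0.07, so p = 151.25 − 0.07q.
Supply slope = (93.888 − 78.318)/(1216 − 351) = 0.018, so p = 72 + 0.018q.
Competitive equilibrium: 151.25 − 0.07q = 72 + 0.018q → q* = 900.56818, p* = 88.21023.
At the ceiling p = 81.7, quantity supplied = (81.7 − 72)/0.018 = 538.88889.
Willingness to pay at q' = 538.88889: 151.25 − 0.07·538.88889 = 113.52778.
Δq = 900.56818 − 538.88889 = 361.67929; wedge = 113.52778 − 81.7 = 31.82778.
Welfare loss = ½ × 361.67929 × 31.82778 = 5755.72.

5755.72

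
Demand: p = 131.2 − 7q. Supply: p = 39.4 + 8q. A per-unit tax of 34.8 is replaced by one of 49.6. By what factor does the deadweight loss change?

Competitive equilibrium: 131.2 − 7q = 39.4 + 8q → q* = 6.12, p* = 88.36.
For a per-unit tax t: Δq = t/15, so DWL = ½·t·(t/15) = t²/30.
At t = 34.8: DWL = 40.368. At t = 49.6: DWL = 82.005.
Ratio = (49.6/34.8)² = 2.031.

2.031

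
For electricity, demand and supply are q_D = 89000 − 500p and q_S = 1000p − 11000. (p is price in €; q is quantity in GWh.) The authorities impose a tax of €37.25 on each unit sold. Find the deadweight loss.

€231260.42

In inverse form: demand p = 178 − 0.002q, supply p = 11 + 0.001q.
Competitive equilibrium: 178 − 0.002q = 11 + 0.001q → q* = 55666.6667, p* = 66.6667.
With the tax, the buyer price exceeds the seller price by 37.25: (178 − 0.002q) − (11 + 0.001q) = 37.25 → q' = 43250.
Δq = 55666.6667 − 43250 = 12416.6667; the wedge equals the tax, 37.25.
Deadweight loss = ½ × 12416.6667 × 37.25 = €231260.42.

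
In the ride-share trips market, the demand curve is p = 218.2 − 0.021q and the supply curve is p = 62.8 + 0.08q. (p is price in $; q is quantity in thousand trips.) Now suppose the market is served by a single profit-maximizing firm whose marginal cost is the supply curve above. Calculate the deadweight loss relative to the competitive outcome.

Competitive equilibrium: 218.2 − 0.021q = 62.8 + 0.08q → q* = 1538.6139, p* = 185.8891.
Marginal revenue: MR = 218.2 − 0.042q. Set MR = MC: 218.2 − 0.042q = 62.8 + 0.08q → q_m = 1273.7705.
Price p_m = 218.2 − 0.021·1273.7705 = 191.4508; MC(q_m) = 62.8 + 0.08·1273.7705 = 164.7016.
Competitive q* = 1538.6139, so Δq = 264.8434; wedge = 191.4508 − 164.7016 = 26.7492.
DWL = ½ × 264.8434 × 26.7492 = $3542.17 thousand.

$3542.17 thousand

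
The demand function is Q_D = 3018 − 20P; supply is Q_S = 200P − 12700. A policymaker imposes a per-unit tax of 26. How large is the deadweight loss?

In inverse form: demand P = 150.9 − 0.05Q, supply P = 63.5 + 0.005Q.
Competitive equilibrium: 150.9 − 0.05Q = 63.5 + 0.005Q → Q* = 1589.0909, P* = 71.4455.
With the tax, the buyer price exceeds the seller price by 26: (150.9 − 0.05Q) − (63.5 + 0.005Q) = 26 → Q' = 1116.3636.
ΔQ = 1589.0909 − 1116.3636 = 472.7273; the wedge equals the tax, 26.
DWL = ½ × 472.7273 × 26 = 6145.45.

6145.45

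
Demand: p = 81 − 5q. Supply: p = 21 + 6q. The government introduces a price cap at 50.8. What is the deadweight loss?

Competitive equilibrium: 81 − 5q = 21 + 6q → q* = 5.4545, p* = 53.7273.
At the ceiling p = 50.8, quantity supplied = (50.8 − 21)/6 = 4.9667.
Willingness to pay at q' = 4.9667: 81 − 5·4.9667 = 56.1665.
Δq = 5.4545 − 4.9667 = 0.4878; wedge = 56.1665 − 50.8 = 5.3665.
Deadweight loss = ½ × 0.4878 × 5.3665 = 1.31.

1.31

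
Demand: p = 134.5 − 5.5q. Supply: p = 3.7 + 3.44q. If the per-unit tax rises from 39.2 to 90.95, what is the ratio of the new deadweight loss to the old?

5.383

Competitive equilibrium: 134.5 − 5.5q = 3.7 + 3.44q → q* = 14.6309, p* = 54.0302.
For a per-unit tax t: Δq = t/8.94, so DWL = ½·t·(t/8.94) = t²/17.88.
At t = 39.2: DWL = 85.942. At t = 90.95: DWL = 462.634.
Ratio = (90.95/39.2)² = 5.383.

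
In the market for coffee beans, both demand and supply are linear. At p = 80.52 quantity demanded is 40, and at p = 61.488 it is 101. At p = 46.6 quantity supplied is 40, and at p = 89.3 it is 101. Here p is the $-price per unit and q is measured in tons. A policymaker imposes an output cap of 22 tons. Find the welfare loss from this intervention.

Demand slope = (61.488 − 80.52)/(101 − 40) = −0.312, so p = 93 − 0.312q.
Supply slope = (89.3 − 46.6)/(101 − 40) = 0.7, so p = 18.6 + 0.7q.
Competitive equilibrium: 93 − 0.312q = 18.6 + 0.7q → q* = 73.5178, p* = 70.0625.
At q = 22: demand price = 93 − 0.312·22 = 86.136; supply price = 18.6 + 0.7·22 = 34.
Δq = 73.5178 − 22 = 51.5178; wedge = 86.136 − 34 = 52.136.
Welfare loss = ½ × 51.5178 × 52.136 = $1342.97.

$1342.97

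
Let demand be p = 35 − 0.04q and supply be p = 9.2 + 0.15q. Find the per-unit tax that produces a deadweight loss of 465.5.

13.3

Competitive equilibrium: 35 − 0.04q = 9.2 + 0.15q → q* = 135.7895, p* = 29.5684.
A tax t gives Δq = t/0.19 and wedge t, so DWL = t²/0.38.
t²/0.38 = 465.5 → t² = 176.89 → t = 13.3.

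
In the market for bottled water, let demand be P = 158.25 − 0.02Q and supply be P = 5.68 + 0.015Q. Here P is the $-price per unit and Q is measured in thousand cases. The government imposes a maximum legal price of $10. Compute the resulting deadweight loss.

$290048.57 thousand

Competitive equilibrium: 158.25 − 0.02Q = 5.68 + 0.015Q → Q* = 4359.14286, P* = 71.06714.
At the ceiling P = 10, quantity supplied = (10 − 5.68)/0.015 = 288.
Willingness to pay at Q' = 288: 158.25 − 0.02·288 = 152.49.
ΔQ = 4359.14286 − 288 = 4071.14286; wedge = 152.49 − 10 = 142.49.
DWL = ½ × 4071.14286 × 142.49 = $290048.57 thousand.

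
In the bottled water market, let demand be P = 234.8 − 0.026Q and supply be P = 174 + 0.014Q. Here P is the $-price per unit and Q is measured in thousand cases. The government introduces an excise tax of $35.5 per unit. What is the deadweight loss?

$15753.125 thousand

Competitive equilibrium: 234.8 − 0.026Q = 174 + 0.014Q → Q* = 1520, P* = 195.28.
With the tax, the buyer price exceeds the seller price by 35.5: (234.8 − 0.026Q) − (174 + 0.014Q) = 35.5 → Q' = 632.5.
ΔQ = 1520 − 632.5 = 887.5; the wedge equals the tax, 35.5.
DWL = ½ × 887.5 × 35.5 = $15753.125 thousand.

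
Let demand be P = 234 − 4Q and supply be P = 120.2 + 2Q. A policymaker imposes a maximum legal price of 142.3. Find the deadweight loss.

188.02

Competitive equilibrium: 234 − 4Q = 120.2 + 2Q → Q* = 18.9667, P* = 158.1333.
At the ceiling P = 142.3, quantity supplied = (142.3 − 120.2)/2 = 11.05.
Willingness to pay at Q' = 11.05: 234 − 4·11.05 = 189.8.
ΔQ = 18.9667 − 11.05 = 7.9167; wedge = 189.8 − 142.3 = 47.5.
DWL = ½ × 7.9167 × 47.5 = 188.02.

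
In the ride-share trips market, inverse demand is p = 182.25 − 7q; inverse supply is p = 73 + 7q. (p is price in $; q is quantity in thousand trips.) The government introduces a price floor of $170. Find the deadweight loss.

Competitive equilibrium: 182.25 − 7q = 73 + 7q → q* = 7.8036, p* = 127.625.
At the floor p = 170, quantity demanded = (182.25 − 170)/7 = 1.75.
Sellers' marginal cost at q' = 1.75: 73 + 7·1.75 = 85.25.
Δq = 7.8036 − 1.75 = 6.0536; wedge = 170 − 85.25 = 84.75.
DWL = ½ × 6.0536 × 84.75 = $256.52 thousand.

$256.52 thousand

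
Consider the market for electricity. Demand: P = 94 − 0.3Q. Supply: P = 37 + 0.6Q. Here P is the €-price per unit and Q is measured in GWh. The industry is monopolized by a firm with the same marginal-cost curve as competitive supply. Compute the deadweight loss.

Competitive equilibrium: 94 − 0.3Q = 37 + 0.6Q → Q* = 63.3333, P* = 75.
Marginal revenue: MR = 94 − 0.6Q. Set MR = MC: 94 − 0.6Q = 37 + 0.6Q → Q_m = 47.5.
Price P_m = 94 − 0.3·47.5 = 79.75; MC(Q_m) = 37 + 0.6·47.5 = 65.5.
Competitive Q* = 63.3333, so ΔQ = 15.8333; wedge = 79.75 − 65.5 = 14.25.
Deadweight loss = ½ × 15.8333 × 14.25 = €112.81.

€112.81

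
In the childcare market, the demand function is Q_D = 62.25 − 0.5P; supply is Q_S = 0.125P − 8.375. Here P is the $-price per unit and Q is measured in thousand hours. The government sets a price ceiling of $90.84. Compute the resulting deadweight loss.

$38.36 thousand

In inverse form: demand P = 124.5 − 2Q, supply P = 67 + 8Q.
Competitive equilibrium: 124.5 − 2Q = 67 + 8Q → Q* = 5.75, P* = 113.
At the ceiling P = 90.84, quantity supplied = (90.84 − 67)/8 = 2.98.
Willingness to pay at Q' = 2.98: 124.5 − 2·2.98 = 118.54.
ΔQ = 5.75 − 2.98 = 2.77; wedge = 118.54 − 90.84 = 27.7.
The triangle = ½ × 2.77 × 27.7 = $38.36 thousand.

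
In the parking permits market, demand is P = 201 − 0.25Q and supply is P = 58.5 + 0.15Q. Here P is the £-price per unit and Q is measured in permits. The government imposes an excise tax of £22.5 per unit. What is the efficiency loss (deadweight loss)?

Competitive equilibrium: 201 − 0.25Q = 58.5 + 0.15Q → Q* = 356.25, P* = 111.9375.
With the tax, the buyer price exceeds the seller price by 22.5: (201 − 0.25Q) − (58.5 + 0.15Q) = 22.5 → Q' = 300.
ΔQ = 356.25 − 300 = 56.25; the wedge equals the tax, 22.5.
Deadweight loss = ½ × 56.25 × 22.5 = £632.81.

£632.81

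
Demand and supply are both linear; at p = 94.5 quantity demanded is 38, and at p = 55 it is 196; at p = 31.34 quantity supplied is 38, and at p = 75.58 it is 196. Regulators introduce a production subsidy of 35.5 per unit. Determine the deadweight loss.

1188.92

Demand slope = (55 − 94.5)/(196 − 38) = −0.25, so p = 104 − 0.25q.
Supply slope = (75.58 − 31.34)/(196 − 38) = 0.28, so p = 20.7 + 0.28q.
Competitive equilibrium: 104 − 0.25q = 20.7 + 0.28q → q* = 157.16981, p* = 64.70755.
The subsidy lowers effective supply by 35.5: p = 0.28q − 14.8.
New quantity: 104 − 0.25q = 0.28q − 14.8 → q' = 224.15094.
Overproduction Δq = 224.15094 − 157.16981 = 66.98113; wedge = subsidy = 35.5.
Welfare loss = ½ × 66.98113 × 35.5 = 1188.92.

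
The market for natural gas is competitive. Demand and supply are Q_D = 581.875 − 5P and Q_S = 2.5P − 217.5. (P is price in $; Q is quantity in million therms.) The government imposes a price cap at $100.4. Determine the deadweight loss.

$71.69 million

In inverse form: demand P = 116.375 − 0.2Q, supply P = 87 + 0.4Q.
Competitive equilibrium: 116.375 − 0.2Q = 87 + 0.4Q → Q* = 48.9583, P* = 106.5833.
At the ceiling P = 100.4, quantity supplied = (100.4 − 87)/0.4 = 33.5.
Willingness to pay at Q' = 33.5: 116.375 − 0.2·33.5 = 109.675.
ΔQ = 48.9583 − 33.5 = 15.4583; wedge = 109.675 − 100.4 = 9.275.
The triangle = ½ × 15.4583 × 9.275 = $71.69 million.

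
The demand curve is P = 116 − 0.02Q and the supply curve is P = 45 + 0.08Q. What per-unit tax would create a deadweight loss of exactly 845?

13

Competitive equilibrium: 116 − 0.02Q = 45 + 0.08Q → Q* = 710, P* = 101.8.
A tax t gives ΔQ = t/0.1 and wedge t, so DWL = t²/0.2.
t²/0.2 = 845 → t² = 169 → t = 13.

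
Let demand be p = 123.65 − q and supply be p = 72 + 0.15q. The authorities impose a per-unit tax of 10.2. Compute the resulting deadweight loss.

Competitive equilibrium: 123.65 − q = 72 + 0.15q → q* = 44.913, p* = 78.737.
With the tax, the buyer price exceeds the seller price by 10.2: (123.65 − q) − (72 + 0.15q) = 10.2 → q' = 36.0435.
Δq = 44.913 − 36.0435 = 8.8695; the wedge equals the tax, 10.2.
The triangle = ½ × 8.8695 × 10.2 = 45.23.

45.23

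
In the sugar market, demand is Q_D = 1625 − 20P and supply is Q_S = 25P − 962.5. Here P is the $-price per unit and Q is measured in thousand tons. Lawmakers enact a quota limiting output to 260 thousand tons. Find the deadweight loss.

$2080.125 thousand

In inverse form: demand P = 81.25 − 0.05Q, supply P = 38.5 + 0.04Q.
Competitive equilibrium: 81.25 − 0.05Q = 38.5 + 0.04Q → Q* = 475, P* = 57.5.
At Q = 260: demand price = 81.25 − 0.05·260 = 68.25; supply price = 38.5 + 0.04·260 = 48.9.
ΔQ = 475 − 260 = 215; wedge = 68.25 − 48.9 = 19.35.
Welfare loss = ½ × 215 × 19.35 = $2080.125 thousand.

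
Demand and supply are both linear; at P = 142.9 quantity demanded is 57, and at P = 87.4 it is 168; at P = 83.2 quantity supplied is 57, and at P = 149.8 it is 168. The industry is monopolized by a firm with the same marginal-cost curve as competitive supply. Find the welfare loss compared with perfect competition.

Demand slope = (87.4 − 142.9)/(168 − 57) = −0.5, so P = 171.4 − 0.5Q.
Supply slope = (149.8 − 83.2)/(168 − 57) = 0.6, so P = 49 + 0.6Q.
Competitive equilibrium: 171.4 − 0.5Q = 49 + 0.6Q → Q* = 111.2727, P* = 115.7636.
Marginal revenue: MR = 171.4 − Q. Set MR = MC: 171.4 − Q = 49 + 0.6Q → Q_m = 76.5.
Price P_m = 171.4 − 0.5·76.5 = 133.15; MC(Q_m) = 49 + 0.6·76.5 = 94.9.
Competitive Q* = 111.2727, so ΔQ = 34.7727; wedge = 133.15 − 94.9 = 38.25.
Deadweight loss = ½ × 34.7727 × 38.25 = 665.03.

665.03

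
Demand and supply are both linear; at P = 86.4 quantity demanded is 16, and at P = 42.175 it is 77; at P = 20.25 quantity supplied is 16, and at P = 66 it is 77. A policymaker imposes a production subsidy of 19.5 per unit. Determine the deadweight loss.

128.90

Demand slope = (42.175 − 86.4)/(77 − 16) = −0.725, so P = 98 − 0.725Q.
Supply slope = (66 − 20.25)/(77 − 16) = 0.75, so P = 8.25 + 0.75Q.
Competitive equilibrium: 98 − 0.725Q = 8.25 + 0.75Q → Q* = 60.8475, P* = 53.8856.
The subsidy lowers effective supply by 19.5: P = 0.75Q − 11.25.
New quantity: 98 − 0.725Q = 0.75Q − 11.25 → Q' = 74.0678.
Overproduction ΔQ = 74.0678 − 60.8475 = 13.2203; wedge = subsidy = 19.5.
Welfare loss = ½ × 13.2203 × 19.5 = 128.90.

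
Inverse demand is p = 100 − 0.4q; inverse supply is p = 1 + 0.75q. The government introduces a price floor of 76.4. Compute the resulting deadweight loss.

421.88

Competitive equilibrium: 100 − 0.4q = 1 + 0.75q → q* = 86.087, p* = 65.5652.
At the floor p = 76.4, quantity demanded = (100 − 76.4)/0.4 = 59.
Sellers' marginal cost at q' = 59: 1 + 0.75·59 = 45.25.
Δq = 86.087 − 59 = 27.087; wedge = 76.4 − 45.25 = 31.15.
Deadweight loss = ½ × 27.087 × 31.15 = 421.88.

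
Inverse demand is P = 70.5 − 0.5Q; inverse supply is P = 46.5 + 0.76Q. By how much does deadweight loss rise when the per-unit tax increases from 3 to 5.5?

8.43

Competitive equilibrium: 70.5 − 0.5Q = 46.5 + 0.76Q → Q* = 19.0476, P* = 60.9762.
For a per-unit tax t: ΔQ = t/1.26, so DWL = ½·t·(t/1.26) = t²/2.52.
At t = 3: DWL = 3.571. At t = 5.5: DWL = 12.004.
Increase = 12.004 − 3.571 = 8.43.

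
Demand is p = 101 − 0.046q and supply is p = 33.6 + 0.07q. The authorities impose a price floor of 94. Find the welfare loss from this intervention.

10667.44

Competitive equilibrium: 101 − 0.046q = 33.6 + 0.07q → q* = 581.0345, p* = 74.2724.
At the floor p = 94, quantity demanded = (101 − 94)/0.046 = 152.1739.
Sellers' marginal cost at q' = 152.1739: 33.6 + 0.07·152.1739 = 44.2522.
Δq = 581.0345 − 152.1739 = 428.8606; wedge = 94 − 44.2522 = 49.7478.
The triangle = ½ × 428.8606 × 49.7478 = 10667.44.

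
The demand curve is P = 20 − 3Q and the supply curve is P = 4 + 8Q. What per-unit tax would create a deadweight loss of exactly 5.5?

Competitive equilibrium: 20 − 3Q = 4 + 8Q → Q* = 1.4545, P* = 15.6364.
A tax t gives ΔQ = t/11 and wedge t, so DWL = t²/22.
t²/22 = 5.5 → t² = 121 → t = 11.

11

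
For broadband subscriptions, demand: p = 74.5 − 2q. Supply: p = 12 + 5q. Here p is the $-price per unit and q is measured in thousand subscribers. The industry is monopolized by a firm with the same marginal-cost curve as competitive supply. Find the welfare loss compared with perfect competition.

$13.78 thousand

Competitive equilibrium: 74.5 − 2q = 12 + 5q → q* = 8.9286, p* = 56.6429.
Marginal revenue: MR = 74.5 − 4q. Set MR = MC: 74.5 − 4q = 12 + 5q → q_m = 6.9444.
Price p_m = 74.5 − 2·6.9444 = 60.6112; MC(q_m) = 12 + 5·6.9444 = 46.722.
Competitive q* = 8.9286, so Δq = 1.9842; wedge = 60.6112 − 46.722 = 13.8892.
DWL = ½ × 1.9842 × 13.8892 = $13.78 thousand.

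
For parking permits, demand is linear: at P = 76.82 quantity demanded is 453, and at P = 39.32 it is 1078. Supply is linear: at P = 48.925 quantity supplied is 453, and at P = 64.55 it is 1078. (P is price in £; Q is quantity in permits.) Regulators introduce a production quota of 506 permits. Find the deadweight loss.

Demand slope = (39.32 − 76.82)/(1078 − 453) = −0.06, so P = 104 − 0.06Q.
Supply slope = (64.55 − 48.925)/(1078 − 453) = 0.025, so P = 37.6 + 0.025Q.
Competitive equilibrium: 104 − 0.06Q = 37.6 + 0.025Q → Q* = 781.1765, P* = 57.1294.
At Q = 506: demand price = 104 − 0.06·506 = 73.64; supply price = 37.6 + 0.025·506 = 50.25.
ΔQ = 781.1765 − 506 = 275.1765; wedge = 73.64 − 50.25 = 23.39.
DWL = ½ × 275.1765 × 23.39 = £3218.19.

£3218.19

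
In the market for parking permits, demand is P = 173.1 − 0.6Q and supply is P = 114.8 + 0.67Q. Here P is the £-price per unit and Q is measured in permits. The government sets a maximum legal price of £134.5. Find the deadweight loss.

£172.93

Competitive equilibrium: 173.1 − 0.6Q = 114.8 + 0.67Q → Q* = 45.9055, P* = 145.5567.
At the ceiling P = 134.5, quantity supplied = (134.5 − 114.8)/0.67 = 29.403.
Willingness to pay at Q' = 29.403: 173.1 − 0.6·29.403 = 155.4582.
ΔQ = 45.9055 − 29.403 = 16.5025; wedge = 155.4582 − 134.5 = 20.9582.
DWL = ½ × 16.5025 × 20.9582 = £172.93.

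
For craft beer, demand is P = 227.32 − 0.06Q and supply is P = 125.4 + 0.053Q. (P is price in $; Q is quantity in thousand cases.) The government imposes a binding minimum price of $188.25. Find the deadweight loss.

$3553.33 thousand

Competitive equilibrium: 227.32 − 0.06Q = 125.4 + 0.053Q → Q* = 901.9469, P* = 173.2032.
At the floor P = 188.25, quantity demanded = (227.32 − 188.25)/0.06 = 651.1667.
Sellers' marginal cost at Q' = 651.1667: 125.4 + 0.053·651.1667 = 159.9118.
ΔQ = 901.9469 − 651.1667 = 250.7802; wedge = 188.25 − 159.9118 = 28.3382.
Welfare loss = ½ × 250.7802 × 28.3382 = $3553.33 thousand.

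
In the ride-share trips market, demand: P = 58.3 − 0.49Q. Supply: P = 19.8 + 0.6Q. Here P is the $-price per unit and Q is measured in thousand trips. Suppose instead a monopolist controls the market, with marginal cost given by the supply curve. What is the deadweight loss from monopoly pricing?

$65.39 thousand

Competitive equilibrium: 58.3 − 0.49Q = 19.8 + 0.6Q → Q* = 35.3211, P* = 40.9927.
Marginal revenue: MR = 58.3 − 0.98Q. Set MR = MC: 58.3 − 0.98Q = 19.8 + 0.6Q → Q_m = 24.3671.
Price P_m = 58.3 − 0.49·24.3671 = 46.3601; MC(Q_m) = 19.8 + 0.6·24.3671 = 34.4203.
Competitive Q* = 35.3211, so ΔQ = 10.954; wedge = 46.3601 − 34.4203 = 11.9398.
The triangle = ½ × 10.954 × 11.9398 = $65.39 thousand.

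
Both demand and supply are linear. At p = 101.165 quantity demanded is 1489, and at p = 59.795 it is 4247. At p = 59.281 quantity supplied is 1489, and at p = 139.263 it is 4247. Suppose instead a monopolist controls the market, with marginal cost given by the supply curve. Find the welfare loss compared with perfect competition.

Demand slope = (59.795 − 101.165)/(4247 − 1489) = −0.015, so p = 123.5 − 0.015q.
Supply slope = (139.263 − 59.281)/(4247 − 1489) = 0.029, so p = 16.1 + 0.029q.
Competitive equilibrium: 123.5 − 0.015q = 16.1 + 0.029q → q* = 2440.9091, p* = 86.8864.
Marginal revenue: MR = 123.5 − 0.03q. Set MR = MC: 123.5 − 0.03q = 16.1 + 0.029q → q_m = 1820.339.
Price p_m = 123.5 − 0.015·1820.339 = 96.1949; MC(q_m) = 16.1 + 0.029·1820.339 = 68.8898.
Competitive q* = 2440.9091, so Δq = 620.5701; wedge = 96.1949 − 68.8898 = 27.3051.
Deadweight loss = ½ × 620.5701 × 27.3051 = 8472.36.

8472.36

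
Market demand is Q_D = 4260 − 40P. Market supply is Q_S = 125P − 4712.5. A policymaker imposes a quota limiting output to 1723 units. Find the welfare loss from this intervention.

2160.42

In inverse form: demand P = 106.5 − 0.025Q, supply P = 37.7 + 0.008Q.
Competitive equilibrium: 106.5 − 0.025Q = 37.7 + 0.008Q → Q* = 2084.8485, P* = 54.3788.
At Q = 1723: demand price = 106.5 − 0.025·1723 = 63.425; supply price = 37.7 + 0.008·1723 = 51.484.
ΔQ = 2084.8485 − 1723 = 361.8485; wedge = 63.425 − 51.484 = 11.941.
DWL = ½ × 361.8485 × 11.941 = 2160.42.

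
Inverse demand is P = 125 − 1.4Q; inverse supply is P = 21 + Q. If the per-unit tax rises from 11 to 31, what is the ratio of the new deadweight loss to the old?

7.942

Competitive equilibrium: 125 − 1.4Q = 21 + Q → Q* = 43.3333, P* = 64.3333.
For a per-unit tax t: ΔQ = t/2.4, so DWL = ½·t·(t/2.4) = t²/4.8.
At t = 11: DWL = 25.208. At t = 31: DWL = 200.208.
Ratio = (31/11)² = 7.942.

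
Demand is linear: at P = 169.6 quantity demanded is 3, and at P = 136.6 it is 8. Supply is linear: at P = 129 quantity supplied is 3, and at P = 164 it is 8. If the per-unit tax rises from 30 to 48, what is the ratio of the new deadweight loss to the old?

2.56

Demand slope = (136.6 − 169.6)/(8 − 3) = −6.6, so P = 189.4 − 6.6Q.
Supply slope = (164 − 129)/(8 − 3) = 7, so P = 108 + 7Q.
Competitive equilibrium: 189.4 − 6.6Q = 108 + 7Q → Q* = 5.9853, P* = 149.8971.
For a per-unit tax t: ΔQ = t/13.6, so DWL = ½·t·(t/13.6) = t²/27.2.
At t = 30: DWL = 33.088. At t = 48: DWL = 84.706.
Ratio = (48/30)² = 2.56.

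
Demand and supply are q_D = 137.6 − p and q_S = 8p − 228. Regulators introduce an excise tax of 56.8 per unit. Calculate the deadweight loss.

In inverse form: demand p = 137.6 − q, supply p = 28.5 + 0.125q.
Competitive equilibrium: 137.6 − q = 28.5 + 0.125q → q* = 96.9778, p* = 40.6222.
With the tax, the buyer price exceeds the seller price by 56.8: (137.6 − q) − (28.5 + 0.125q) = 56.8 → q' = 46.4889.
Δq = 96.9778 − 46.4889 = 50.4889; the wedge equals the tax, 56.8.
Welfare loss = ½ × 50.4889 × 56.8 = 1433.88.

1433.88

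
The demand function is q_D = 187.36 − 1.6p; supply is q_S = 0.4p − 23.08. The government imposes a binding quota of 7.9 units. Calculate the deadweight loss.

192.79

In inverse form: demand p = 117.1 − 0.625q, supply p = 57.7 + 2.5q.
Competitive equilibrium: 117.1 − 0.625q = 57.7 + 2.5q → q* = 19.008, p* = 105.22.
At q = 7.9: demand price = 117.1 − 0.625·7.9 = 112.1625; supply price = 57.7 + 2.5·7.9 = 77.45.
Δq = 19.008 − 7.9 = 11.108; wedge = 112.1625 − 77.45 = 34.7125.
The triangle = ½ × 11.108 × 34.7125 = 192.79.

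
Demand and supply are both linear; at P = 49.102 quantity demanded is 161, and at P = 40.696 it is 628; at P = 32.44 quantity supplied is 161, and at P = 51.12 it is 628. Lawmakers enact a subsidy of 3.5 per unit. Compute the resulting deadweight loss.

Demand slope = (40.696 − 49.102)/(628 − 161) = −0.018, so P = 52 − 0.018Q.
Supply slope = (51.12 − 32.44)/(628 − 161) = 0.04, so P = 26 + 0.04Q.
Competitive equilibrium: 52 − 0.018Q = 26 + 0.04Q → Q* = 448.2759, P* = 43.931.
The subsidy lowers effective supply by 3.5: P = 22.5 + 0.04Q.
New quantity: 52 − 0.018Q = 22.5 + 0.04Q → Q' = 508.6207.
Overproduction ΔQ = 508.6207 − 448.2759 = 60.3448; wedge = subsidy = 3.5.
DWL = ½ × 60.3448 × 3.5 = 105.60.

105.60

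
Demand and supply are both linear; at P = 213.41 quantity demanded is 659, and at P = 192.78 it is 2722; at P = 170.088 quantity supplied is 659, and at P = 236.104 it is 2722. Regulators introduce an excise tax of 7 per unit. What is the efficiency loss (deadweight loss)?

Demand slope = (192.78 − 213.41)/(2722 − 659) = −0.01, so P = 220 − 0.01Q.
Supply slope = (236.104 − 170.088)/(2722 − 659) = 0.032, so P = 149 + 0.032Q.
Competitive equilibrium: 220 − 0.01Q = 149 + 0.032Q → Q* = 1690.4762, P* = 203.0952.
With the tax, the buyer price exceeds the seller price by 7: (220 − 0.01Q) − (149 + 0.032Q) = 7 → Q' = 1523.8095.
ΔQ = 1690.4762 − 1523.8095 = 166.6667; the wedge equals the tax, 7.
The triangle = ½ × 166.6667 × 7 = 583.33.

583.33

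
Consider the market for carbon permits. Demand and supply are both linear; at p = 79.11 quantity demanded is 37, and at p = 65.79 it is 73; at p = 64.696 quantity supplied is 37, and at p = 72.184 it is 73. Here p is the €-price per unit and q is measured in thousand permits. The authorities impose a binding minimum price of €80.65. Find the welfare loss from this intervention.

Demand slope = (65.79 − 79.11)/(73 − 37) = −0.37, so p = 92.8 − 0.37q.
Supply slope = (72.184 − 64.696)/(73 − 37) = 0.208, so p = 57 + 0.208q.
Competitive equilibrium: 92.8 − 0.37q = 57 + 0.208q → q* = 61.9377, p* = 69.883.
At the floor p = 80.65, quantity demanded = (92.8 − 80.65)/0.37 = 32.8378.
Sellers' marginal cost at q' = 32.8378: 57 + 0.208·32.8378 = 63.8303.
Δq = 61.9377 − 32.8378 = 29.0999; wedge = 80.65 − 63.8303 = 16.8197.
Welfare loss = ½ × 29.0999 × 16.8197 = €244.73 thousand.

€244.73 thousand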